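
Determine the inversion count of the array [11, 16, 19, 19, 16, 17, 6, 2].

Finding inversions in [11, 16, 19, 19, 16, 17, 6, 2]:

(0, 6): arr[0]=11 > arr[6]=6
(0, 7): arr[0]=11 > arr[7]=2
(1, 6): arr[1]=16 > arr[6]=6
(1, 7): arr[1]=16 > arr[7]=2
(2, 4): arr[2]=19 > arr[4]=16
(2, 5): arr[2]=19 > arr[5]=17
(2, 6): arr[2]=19 > arr[6]=6
(2, 7): arr[2]=19 > arr[7]=2
(3, 4): arr[3]=19 > arr[4]=16
(3, 5): arr[3]=19 > arr[5]=17
(3, 6): arr[3]=19 > arr[6]=6
(3, 7): arr[3]=19 > arr[7]=2
(4, 6): arr[4]=16 > arr[6]=6
(4, 7): arr[4]=16 > arr[7]=2
(5, 6): arr[5]=17 > arr[6]=6
(5, 7): arr[5]=17 > arr[7]=2
(6, 7): arr[6]=6 > arr[7]=2

Total inversions: 17

The array has 17 inversion(s): (0,6), (0,7), (1,6), (1,7), (2,4), (2,5), (2,6), (2,7), (3,4), (3,5), (3,6), (3,7), (4,6), (4,7), (5,6), (5,7), (6,7). Each pair (i,j) satisfies i < j and arr[i] > arr[j].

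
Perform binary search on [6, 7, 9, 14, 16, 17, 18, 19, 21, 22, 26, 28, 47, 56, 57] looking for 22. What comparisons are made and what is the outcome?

Binary search for 22 in [6, 7, 9, 14, 16, 17, 18, 19, 21, 22, 26, 28, 47, 56, 57]:

lo=0, hi=14, mid=7, arr[mid]=19 -> 19 < 22, search right half
lo=8, hi=14, mid=11, arr[mid]=28 -> 28 > 22, search left half
lo=8, hi=10, mid=9, arr[mid]=22 -> Found target at index 9!

Binary search finds 22 at index 9 after 3 comparisons. The search repeatedly halves the search space by comparing with the middle element.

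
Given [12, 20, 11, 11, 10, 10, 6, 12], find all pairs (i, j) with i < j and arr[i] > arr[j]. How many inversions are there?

Finding inversions in [12, 20, 11, 11, 10, 10, 6, 12]:

(0, 2): arr[0]=12 > arr[2]=11
(0, 3): arr[0]=12 > arr[3]=11
(0, 4): arr[0]=12 > arr[4]=10
(0, 5): arr[0]=12 > arr[5]=10
(0, 6): arr[0]=12 > arr[6]=6
(1, 2): arr[1]=20 > arr[2]=11
(1, 3): arr[1]=20 > arr[3]=11
(1, 4): arr[1]=20 > arr[4]=10
(1, 5): arr[1]=20 > arr[5]=10
(1, 6): arr[1]=20 > arr[6]=6
(1, 7): arr[1]=20 > arr[7]=12
(2, 4): arr[2]=11 > arr[4]=10
(2, 5): arr[2]=11 > arr[5]=10
(2, 6): arr[2]=11 > arr[6]=6
(3, 4): arr[3]=11 > arr[4]=10
(3, 5): arr[3]=11 > arr[5]=10
(3, 6): arr[3]=11 > arr[6]=6
(4, 6): arr[4]=10 > arr[6]=6
(5, 6): arr[5]=10 > arr[6]=6

Total inversions: 19

The array has 19 inversion(s): (0,2), (0,3), (0,4), (0,5), (0,6), (1,2), (1,3), (1,4), (1,5), (1,6), (1,7), (2,4), (2,5), (2,6), (3,4), (3,5), (3,6), (4,6), (5,6). Each pair (i,j) satisfies i < j and arr[i] > arr[j].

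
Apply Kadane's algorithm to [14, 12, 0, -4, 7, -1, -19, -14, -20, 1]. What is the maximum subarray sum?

Using Kadane's algorithm on [14, 12, 0, -4, 7, -1, -19, -14, -20, 1]:

Scanning through the array:
Position 1 (value 12): max_ending_here = 26, max_so_far = 26
Position 2 (value 0): max_ending_here = 26, max_so_far = 26
Position 3 (value -4): max_ending_here = 22, max_so_far = 26
Position 4 (value 7): max_ending_here = 29, max_so_far = 29
Position 5 (value -1): max_ending_here = 28, max_so_far = 29
Position 6 (value -19): max_ending_here = 9, max_so_far = 29
Position 7 (value -14): max_ending_here = -5, max_so_far = 29
Position 8 (value -20): max_ending_here = -20, max_so_far = 29
Position 9 (value 1): max_ending_here = 1, max_so_far = 29

Maximum subarray: [14, 12, 0, -4, 7]
Maximum sum: 29

The maximum subarray is [14, 12, 0, -4, 7] with sum 29. This subarray runs from index 0 to index 4.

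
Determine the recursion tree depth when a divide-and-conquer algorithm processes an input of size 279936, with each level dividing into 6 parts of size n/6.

For divide and conquer with division factor 6:

Problem sizes at each level:
Level 0: 279936
Level 1: 46656
Level 2: 7776
Level 3: 1296
Level 4: 216
Level 5: 36
Level 6: 6
Level 7: 1

The root is level 0 and the size-1 base case is level 7 (the tree spans levels 0 through 7, i.e. 8 levels counting the root), so the depth is the number of divisions: log_6(279936) = 7

The recursion tree depth is log_6(279936) = 7. At each level, the problem size is divided by 6, so it takes 7 divisions to reduce to a base case of size 1. The algorithm makes 6 recursive calls at each level.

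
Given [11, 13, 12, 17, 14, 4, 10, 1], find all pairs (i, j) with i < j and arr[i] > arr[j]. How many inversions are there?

Finding inversions in [11, 13, 12, 17, 14, 4, 10, 1]:

(0, 5): arr[0]=11 > arr[5]=4
(0, 6): arr[0]=11 > arr[6]=10
(0, 7): arr[0]=11 > arr[7]=1
(1, 2): arr[1]=13 > arr[2]=12
(1, 5): arr[1]=13 > arr[5]=4
(1, 6): arr[1]=13 > arr[6]=10
(1, 7): arr[1]=13 > arr[7]=1
(2, 5): arr[2]=12 > arr[5]=4
(2, 6): arr[2]=12 > arr[6]=10
(2, 7): arr[2]=12 > arr[7]=1
(3, 4): arr[3]=17 > arr[4]=14
(3, 5): arr[3]=17 > arr[5]=4
(3, 6): arr[3]=17 > arr[6]=10
(3, 7): arr[3]=17 > arr[7]=1
(4, 5): arr[4]=14 > arr[5]=4
(4, 6): arr[4]=14 > arr[6]=10
(4, 7): arr[4]=14 > arr[7]=1
(5, 7): arr[5]=4 > arr[7]=1
(6, 7): arr[6]=10 > arr[7]=1

Total inversions: 19

The array has 19 inversion(s): (0,5), (0,6), (0,7), (1,2), (1,5), (1,6), (1,7), (2,5), (2,6), (2,7), (3,4), (3,5), (3,6), (3,7), (4,5), (4,6), (4,7), (5,7), (6,7). Each pair (i,j) satisfies i < j and arr[i] > arr[j].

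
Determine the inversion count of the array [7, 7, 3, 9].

Finding inversions in [7, 7, 3, 9]:

(0, 2): arr[0]=7 > arr[2]=3
(1, 2): arr[1]=7 > arr[2]=3

Total inversions: 2

The array has 2 inversion(s): (0,2), (1,2). Each pair (i,j) satisfies i < j and arr[i] > arr[j].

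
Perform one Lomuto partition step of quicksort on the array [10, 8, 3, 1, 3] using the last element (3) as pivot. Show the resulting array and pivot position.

Lomuto partition with pivot = 3:

Initial array: [10, 8, 3, 1, 3]

arr[0]=10 > 3: no swap
arr[1]=8 > 3: no swap
arr[2]=3 <= 3: swap with position 0, array becomes [3, 8, 10, 1, 3]
arr[3]=1 <= 3: swap with position 1, array becomes [3, 1, 10, 8, 3]

Place pivot at position 2: [3, 1, 3, 8, 10]
Pivot position: 2

After partitioning with pivot 3, the array becomes [3, 1, 3, 8, 10]. The pivot is placed at index 2. All elements to the left of the pivot are <= 3, and all elements to the right are > 3.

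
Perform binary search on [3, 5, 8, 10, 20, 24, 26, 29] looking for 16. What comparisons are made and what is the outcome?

Binary search for 16 in [3, 5, 8, 10, 20, 24, 26, 29]:

lo=0, hi=7, mid=3, arr[mid]=10 -> 10 < 16, search right half
lo=4, hi=7, mid=5, arr[mid]=24 -> 24 > 16, search left half
lo=4, hi=4, mid=4, arr[mid]=20 -> 20 > 16, search left half
lo=4 > hi=3, target 16 not found

Binary search determines that 16 is not in the array after 3 comparisons. The search space was exhausted without finding the target.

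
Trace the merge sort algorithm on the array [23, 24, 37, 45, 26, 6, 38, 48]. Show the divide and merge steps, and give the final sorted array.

Merge sort trace:

Split: [23, 24, 37, 45, 26, 6, 38, 48] -> [23, 24, 37, 45] and [26, 6, 38, 48]
  Split: [23, 24, 37, 45] -> [23, 24] and [37, 45]
    Split: [23, 24] -> [23] and [24]
    Merge: [23] + [24] -> [23, 24]
    Split: [37, 45] -> [37] and [45]
    Merge: [37] + [45] -> [37, 45]
  Merge: [23, 24] + [37, 45] -> [23, 24, 37, 45]
  Split: [26, 6, 38, 48] -> [26, 6] and [38, 48]
    Split: [26, 6] -> [26] and [6]
    Merge: [26] + [6] -> [6, 26]
    Split: [38, 48] -> [38] and [48]
    Merge: [38] + [48] -> [38, 48]
  Merge: [6, 26] + [38, 48] -> [6, 26, 38, 48]
Merge: [23, 24, 37, 45] + [6, 26, 38, 48] -> [6, 23, 24, 26, 37, 38, 45, 48]

Final sorted array: [6, 23, 24, 26, 37, 38, 45, 48]

The merge sort proceeds by recursively splitting the array and merging sorted halves.
After all merges, the sorted array is [6, 23, 24, 26, 37, 38, 45, 48].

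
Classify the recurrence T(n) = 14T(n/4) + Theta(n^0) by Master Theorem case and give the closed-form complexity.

Master Theorem for T(n) = 14T(n/4) + O(n^0):

a = 14, b = 4, c = 0
log_b(a) = log_4(14) = 1.9037

Case 1: c = 0 < log_4(14) = 1.9037
T(n) = O(n^(log_4 14))

For T(n) = 14T(n/4) + O(n^0): log_4(14) = 1.9037. This is Case 1 of the Master Theorem (c < log_b(a), work dominated by leaves), giving O(n^(log_4 14)).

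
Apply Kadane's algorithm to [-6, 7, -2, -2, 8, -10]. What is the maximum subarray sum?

Using Kadane's algorithm on [-6, 7, -2, -2, 8, -10]:

Scanning through the array:
Position 1 (value 7): max_ending_here = 7, max_so_far = 7
Position 2 (value -2): max_ending_here = 5, max_so_far = 7
Position 3 (value -2): max_ending_here = 3, max_so_far = 7
Position 4 (value 8): max_ending_here = 11, max_so_far = 11
Position 5 (value -10): max_ending_here = 1, max_so_far = 11

Maximum subarray: [7, -2, -2, 8]
Maximum sum: 11

The maximum subarray is [7, -2, -2, 8] with sum 11. This subarray runs from index 1 to index 4.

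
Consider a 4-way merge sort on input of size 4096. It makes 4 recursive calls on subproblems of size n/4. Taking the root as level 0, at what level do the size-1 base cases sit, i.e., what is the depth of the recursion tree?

For divide and conquer with division factor 4:

Problem sizes at each level:
Level 0: 4096
Level 1: 1024
Level 2: 256
Level 3: 64
Level 4: 16
Level 5: 4
Level 6: 1

The root is level 0 and the size-1 base case is level 6 (the tree spans levels 0 through 6, i.e. 7 levels counting the root), so the depth is the number of divisions: log_4(4096) = 6

The recursion tree depth is log_4(4096) = 6. At each level, the problem size is divided by 4, so it takes 6 divisions to reduce to a base case of size 1. The algorithm makes 4 recursive calls at each level.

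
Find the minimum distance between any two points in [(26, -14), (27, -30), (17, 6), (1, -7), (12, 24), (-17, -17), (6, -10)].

Computing all pairwise distances among 7 points:

d((26, -14), (27, -30)) = 16.0312
d((26, -14), (17, 6)) = 21.9317
d((26, -14), (1, -7)) = 25.9615
d((26, -14), (12, 24)) = 40.4969
d((26, -14), (-17, -17)) = 43.1045
d((26, -14), (6, -10)) = 20.3961
d((27, -30), (17, 6)) = 37.3631
d((27, -30), (1, -7)) = 34.7131
d((27, -30), (12, 24)) = 56.0446
d((27, -30), (-17, -17)) = 45.8803
d((27, -30), (6, -10)) = 29.0
d((17, 6), (1, -7)) = 20.6155
d((17, 6), (12, 24)) = 18.6815
d((17, 6), (-17, -17)) = 41.0488
d((17, 6), (6, -10)) = 19.4165
d((1, -7), (12, 24)) = 32.8938
d((1, -7), (-17, -17)) = 20.5913
d((1, -7), (6, -10)) = 5.831 <-- minimum
d((12, 24), (-17, -17)) = 50.2195
d((12, 24), (6, -10)) = 34.5254
d((-17, -17), (6, -10)) = 24.0416

Closest pair: (1, -7) and (6, -10) with distance 5.831

The closest pair is (1, -7) and (6, -10) with Euclidean distance 5.831. For 7 points, brute-force pairwise comparison is shown above. For large n, the divide-and-conquer algorithm (sort by x, recurse on halves, check the dividing strip) achieves O(n log n).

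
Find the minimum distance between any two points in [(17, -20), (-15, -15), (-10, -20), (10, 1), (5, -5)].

Computing all pairwise distances among 5 points:

d((17, -20), (-15, -15)) = 32.3883
d((17, -20), (-10, -20)) = 27.0
d((17, -20), (10, 1)) = 22.1359
d((17, -20), (5, -5)) = 19.2094
d((-15, -15), (-10, -20)) = 7.0711 <-- minimum
d((-15, -15), (10, 1)) = 29.6816
d((-15, -15), (5, -5)) = 22.3607
d((-10, -20), (10, 1)) = 29.0
d((-10, -20), (5, -5)) = 21.2132
d((10, 1), (5, -5)) = 7.8102

Closest pair: (-15, -15) and (-10, -20) with distance 7.0711

The closest pair is (-15, -15) and (-10, -20) with Euclidean distance 7.0711. For 5 points, brute-force pairwise comparison is shown above. For large n, the divide-and-conquer algorithm (sort by x, recurse on halves, check the dividing strip) achieves O(n log n).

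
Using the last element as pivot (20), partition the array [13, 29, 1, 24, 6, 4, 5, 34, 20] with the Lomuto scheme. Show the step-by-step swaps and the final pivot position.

Lomuto partition with pivot = 20:

Initial array: [13, 29, 1, 24, 6, 4, 5, 34, 20]

arr[0]=13 <= 20: swap with position 0, array becomes [13, 29, 1, 24, 6, 4, 5, 34, 20]
arr[1]=29 > 20: no swap
arr[2]=1 <= 20: swap with position 1, array becomes [13, 1, 29, 24, 6, 4, 5, 34, 20]
arr[3]=24 > 20: no swap
arr[4]=6 <= 20: swap with position 2, array becomes [13, 1, 6, 24, 29, 4, 5, 34, 20]
arr[5]=4 <= 20: swap with position 3, array becomes [13, 1, 6, 4, 29, 24, 5, 34, 20]
arr[6]=5 <= 20: swap with position 4, array becomes [13, 1, 6, 4, 5, 24, 29, 34, 20]
arr[7]=34 > 20: no swap

Place pivot at position 5: [13, 1, 6, 4, 5, 20, 29, 34, 24]
Pivot position: 5

After partitioning with pivot 20, the array becomes [13, 1, 6, 4, 5, 20, 29, 34, 24]. The pivot is placed at index 5. All elements to the left of the pivot are <= 20, and all elements to the right are > 20.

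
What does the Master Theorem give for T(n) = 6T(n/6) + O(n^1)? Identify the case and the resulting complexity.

Master Theorem for T(n) = 6T(n/6) + O(n^1):

a = 6, b = 6, c = 1
log_b(a) = log_6(6) = 1.0000

Case 2: c = 1 = log_6(6) = 1.0000
T(n) = O(n^1 log n) = O(n log n)

For T(n) = 6T(n/6) + O(n^1): log_6(6) = 1.0000. This is Case 2 of the Master Theorem (c = log_b(a), equal work at all levels), giving O(n log n).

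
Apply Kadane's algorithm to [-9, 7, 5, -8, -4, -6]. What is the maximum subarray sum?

Using Kadane's algorithm on [-9, 7, 5, -8, -4, -6]:

Scanning through the array:
Position 1 (value 7): max_ending_here = 7, max_so_far = 7
Position 2 (value 5): max_ending_here = 12, max_so_far = 12
Position 3 (value -8): max_ending_here = 4, max_so_far = 12
Position 4 (value -4): max_ending_here = 0, max_so_far = 12
Position 5 (value -6): max_ending_here = -6, max_so_far = 12

Maximum subarray: [7, 5]
Maximum sum: 12

The maximum subarray is [7, 5] with sum 12. This subarray runs from index 1 to index 2.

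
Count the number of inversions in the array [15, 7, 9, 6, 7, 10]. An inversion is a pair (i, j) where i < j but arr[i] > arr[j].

Finding inversions in [15, 7, 9, 6, 7, 10]:

(0, 1): arr[0]=15 > arr[1]=7
(0, 2): arr[0]=15 > arr[2]=9
(0, 3): arr[0]=15 > arr[3]=6
(0, 4): arr[0]=15 > arr[4]=7
(0, 5): arr[0]=15 > arr[5]=10
(1, 3): arr[1]=7 > arr[3]=6
(2, 3): arr[2]=9 > arr[3]=6
(2, 4): arr[2]=9 > arr[4]=7

Total inversions: 8

The array has 8 inversion(s): (0,1), (0,2), (0,3), (0,4), (0,5), (1,3), (2,3), (2,4). Each pair (i,j) satisfies i < j and arr[i] > arr[j].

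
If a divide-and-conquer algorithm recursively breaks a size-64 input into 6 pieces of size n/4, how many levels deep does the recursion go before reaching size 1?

For divide and conquer with division factor 4:

Problem sizes at each level:
Level 0: 64
Level 1: 16
Level 2: 4
Level 3: 1

The root is level 0 and the size-1 base case is level 3 (the tree spans levels 0 through 3, i.e. 4 levels counting the root), so the depth is the number of divisions: log_4(64) = 3

The recursion tree depth is log_4(64) = 3. At each level, the problem size is divided by 4, so it takes 3 divisions to reduce to a base case of size 1. The algorithm makes 6 recursive calls at each level.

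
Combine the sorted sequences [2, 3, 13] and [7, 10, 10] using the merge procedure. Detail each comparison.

Merging process:

Compare 2 vs 7: take 2 from left. Merged: [2]
Compare 3 vs 7: take 3 from left. Merged: [2, 3]
Compare 13 vs 7: take 7 from right. Merged: [2, 3, 7]
Compare 13 vs 10: take 10 from right. Merged: [2, 3, 7, 10]
Compare 13 vs 10: take 10 from right. Merged: [2, 3, 7, 10, 10]
Append remaining from left: [13]. Merged: [2, 3, 7, 10, 10, 13]

Final merged array: [2, 3, 7, 10, 10, 13]
Total comparisons: 5

The merged array is [2, 3, 7, 10, 10, 13], requiring 5 comparisons. The merge step runs in O(n) time where n is the total number of elements.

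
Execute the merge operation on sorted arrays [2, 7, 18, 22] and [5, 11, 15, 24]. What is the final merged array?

Merging process:

Compare 2 vs 5: take 2 from left. Merged: [2]
Compare 7 vs 5: take 5 from right. Merged: [2, 5]
Compare 7 vs 11: take 7 from left. Merged: [2, 5, 7]
Compare 18 vs 11: take 11 from right. Merged: [2, 5, 7, 11]
Compare 18 vs 15: take 15 from right. Merged: [2, 5, 7, 11, 15]
Compare 18 vs 24: take 18 from left. Merged: [2, 5, 7, 11, 15, 18]
Compare 22 vs 24: take 22 from left. Merged: [2, 5, 7, 11, 15, 18, 22]
Append remaining from right: [24]. Merged: [2, 5, 7, 11, 15, 18, 22, 24]

Final merged array: [2, 5, 7, 11, 15, 18, 22, 24]
Total comparisons: 7

The merged array is [2, 5, 7, 11, 15, 18, 22, 24], requiring 7 comparisons. The merge step runs in O(n) time where n is the total number of elements.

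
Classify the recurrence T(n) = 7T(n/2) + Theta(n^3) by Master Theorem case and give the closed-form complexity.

Master Theorem for T(n) = 7T(n/2) + O(n^3):

a = 7, b = 2, c = 3
log_b(a) = log_2(7) = 2.8074

Case 3: c = 3 > log_2(7) = 2.8074
T(n) = O(n^3) = O(n^3)

For T(n) = 7T(n/2) + O(n^3): log_2(7) = 2.8074. This is Case 3 of the Master Theorem (c > log_b(a), work dominated by root), giving O(n^3).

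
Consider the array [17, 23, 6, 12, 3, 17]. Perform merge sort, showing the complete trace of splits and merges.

Merge sort trace:

Split: [17, 23, 6, 12, 3, 17] -> [17, 23, 6] and [12, 3, 17]
  Split: [17, 23, 6] -> [17] and [23, 6]
    Split: [23, 6] -> [23] and [6]
    Merge: [23] + [6] -> [6, 23]
  Merge: [17] + [6, 23] -> [6, 17, 23]
  Split: [12, 3, 17] -> [12] and [3, 17]
    Split: [3, 17] -> [3] and [17]
    Merge: [3] + [17] -> [3, 17]
  Merge: [12] + [3, 17] -> [3, 12, 17]
Merge: [6, 17, 23] + [3, 12, 17] -> [3, 6, 12, 17, 17, 23]

Final sorted array: [3, 6, 12, 17, 17, 23]

The merge sort proceeds by recursively splitting the array and merging sorted halves.
After all merges, the sorted array is [3, 6, 12, 17, 17, 23].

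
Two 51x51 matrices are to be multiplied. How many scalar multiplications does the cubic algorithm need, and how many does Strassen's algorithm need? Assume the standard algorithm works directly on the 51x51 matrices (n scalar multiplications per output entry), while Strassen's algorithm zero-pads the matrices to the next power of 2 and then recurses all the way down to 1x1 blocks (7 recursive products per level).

Matrix multiplication for 51x51 matrices:

Strassen's algorithm requires power-of-2 dimensions. Pad 51x51 to 64x64 (next power of 2).

Standard algorithm: 51^3 = 132651 multiplications
Strassen's algorithm: 7^(log2(64)) = 7^6 = 117649 multiplications
Savings: 132651 - 117649 = 15002 multiplications

Standard: 132651 multiplications (51^3). Strassen: 117649 multiplications (7^6, after padding to 64x64). Strassen reduces 8 recursive multiplications to 7 at each level.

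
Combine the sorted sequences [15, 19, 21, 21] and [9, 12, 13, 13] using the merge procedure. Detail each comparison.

Merging process:

Compare 15 vs 9: take 9 from right. Merged: [9]
Compare 15 vs 12: take 12 from right. Merged: [9, 12]
Compare 15 vs 13: take 13 from right. Merged: [9, 12, 13]
Compare 15 vs 13: take 13 from right. Merged: [9, 12, 13, 13]
Append remaining from left: [15, 19, 21, 21]. Merged: [9, 12, 13, 13, 15, 19, 21, 21]

Final merged array: [9, 12, 13, 13, 15, 19, 21, 21]
Total comparisons: 4

The merged array is [9, 12, 13, 13, 15, 19, 21, 21], requiring 4 comparisons. The merge step runs in O(n) time where n is the total number of elements.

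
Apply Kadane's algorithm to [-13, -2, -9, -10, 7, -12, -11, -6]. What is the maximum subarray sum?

Using Kadane's algorithm on [-13, -2, -9, -10, 7, -12, -11, -6]:

Scanning through the array:
Position 1 (value -2): max_ending_here = -2, max_so_far = -2
Position 2 (value -9): max_ending_here = -9, max_so_far = -2
Position 3 (value -10): max_ending_here = -10, max_so_far = -2
Position 4 (value 7): max_ending_here = 7, max_so_far = 7
Position 5 (value -12): max_ending_here = -5, max_so_far = 7
Position 6 (value -11): max_ending_here = -11, max_so_far = 7
Position 7 (value -6): max_ending_here = -6, max_so_far = 7

Maximum subarray: [7]
Maximum sum: 7

The maximum subarray is [7] with sum 7. This subarray runs from index 4 to index 4.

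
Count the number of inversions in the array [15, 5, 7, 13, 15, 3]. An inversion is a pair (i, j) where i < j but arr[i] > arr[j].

Finding inversions in [15, 5, 7, 13, 15, 3]:

(0, 1): arr[0]=15 > arr[1]=5
(0, 2): arr[0]=15 > arr[2]=7
(0, 3): arr[0]=15 > arr[3]=13
(0, 5): arr[0]=15 > arr[5]=3
(1, 5): arr[1]=5 > arr[5]=3
(2, 5): arr[2]=7 > arr[5]=3
(3, 5): arr[3]=13 > arr[5]=3
(4, 5): arr[4]=15 > arr[5]=3

Total inversions: 8

The array has 8 inversion(s): (0,1), (0,2), (0,3), (0,5), (1,5), (2,5), (3,5), (4,5). Each pair (i,j) satisfies i < j and arr[i] > arr[j].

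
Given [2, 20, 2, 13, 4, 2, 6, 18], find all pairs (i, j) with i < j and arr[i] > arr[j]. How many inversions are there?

Finding inversions in [2, 20, 2, 13, 4, 2, 6, 18]:

(1, 2): arr[1]=20 > arr[2]=2
(1, 3): arr[1]=20 > arr[3]=13
(1, 4): arr[1]=20 > arr[4]=4
(1, 5): arr[1]=20 > arr[5]=2
(1, 6): arr[1]=20 > arr[6]=6
(1, 7): arr[1]=20 > arr[7]=18
(3, 4): arr[3]=13 > arr[4]=4
(3, 5): arr[3]=13 > arr[5]=2
(3, 6): arr[3]=13 > arr[6]=6
(4, 5): arr[4]=4 > arr[5]=2

Total inversions: 10

The array has 10 inversion(s): (1,2), (1,3), (1,4), (1,5), (1,6), (1,7), (3,4), (3,5), (3,6), (4,5). Each pair (i,j) satisfies i < j and arr[i] > arr[j].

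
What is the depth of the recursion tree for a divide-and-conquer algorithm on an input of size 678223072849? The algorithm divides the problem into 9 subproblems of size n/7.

For divide and conquer with division factor 7:

Problem sizes at each level:
Level 0: 678223072849
Level 1: 96889010407
Level 2: 13841287201
Level 3: 1977326743
Level 4: 282475249
Level 5: 40353607
Level 6: 5764801
Level 7: 823543
Level 8: 117649
Level 9: 16807
Level 10: 2401
Level 11: 343
Level 12: 49
Level 13: 7
Level 14: 1

The root is level 0 and the size-1 base case is level 14 (the tree spans levels 0 through 14, i.e. 15 levels counting the root), so the depth is the number of divisions: log_7(678223072849) = 14

The recursion tree depth is log_7(678223072849) = 14. At each level, the problem size is divided by 7, so it takes 14 divisions to reduce to a base case of size 1. The algorithm makes 9 recursive calls at each level.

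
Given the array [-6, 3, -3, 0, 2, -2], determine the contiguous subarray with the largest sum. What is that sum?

Using Kadane's algorithm on [-6, 3, -3, 0, 2, -2]:

Scanning through the array:
Position 1 (value 3): max_ending_here = 3, max_so_far = 3
Position 2 (value -3): max_ending_here = 0, max_so_far = 3
Position 3 (value 0): max_ending_here = 0, max_so_far = 3
Position 4 (value 2): max_ending_here = 2, max_so_far = 3
Position 5 (value -2): max_ending_here = 0, max_so_far = 3

Maximum subarray: [3]
Maximum sum: 3

The maximum subarray is [3] with sum 3. This subarray runs from index 1 to index 1.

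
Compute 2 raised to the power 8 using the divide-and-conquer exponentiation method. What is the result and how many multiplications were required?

Computing 2^8 by squaring (build up from 2^1; each line after the first costs one multiplication):

2^1 = 2
2^2 = (2^1)^2 = 2^2 = 4
2^4 = (2^2)^2 = 4^2 = 16
2^8 = (2^4)^2 = 16^2 = 256

Result: 256
Multiplications needed: 3 (3 lines after 2^1)

2^8 = 256. Using exponentiation by squaring, this requires 3 multiplications. The key idea: if the exponent is even, square the half-power; if odd, multiply by the base once.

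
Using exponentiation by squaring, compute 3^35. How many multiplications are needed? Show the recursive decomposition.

Computing 3^35 by squaring (build up from 3^1; each line after the first costs one multiplication):

3^1 = 3
3^2 = (3^1)^2 = 3^2 = 9
3^4 = (3^2)^2 = 9^2 = 81
3^8 = (3^4)^2 = 81^2 = 6561
3^16 = (3^8)^2 = 6561^2 = 43046721
3^17 = 3 * 3^16 = 3 * 43046721 = 129140163
3^34 = (3^17)^2 = 129140163^2 = 16677181699666569
3^35 = 3 * 3^34 = 3 * 16677181699666569 = 50031545098999707

Result: 50031545098999707
Multiplications needed: 7 (7 lines after 3^1)

3^35 = 50031545098999707. Using exponentiation by squaring, this requires 7 multiplications. The key idea: if the exponent is even, square the half-power; if odd, multiply by the base once.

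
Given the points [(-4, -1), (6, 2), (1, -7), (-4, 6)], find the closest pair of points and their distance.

Computing all pairwise distances among 4 points:

d((-4, -1), (6, 2)) = 10.4403
d((-4, -1), (1, -7)) = 7.8102
d((-4, -1), (-4, 6)) = 7.0 <-- minimum
d((6, 2), (1, -7)) = 10.2956
d((6, 2), (-4, 6)) = 10.7703
d((1, -7), (-4, 6)) = 13.9284

Closest pair: (-4, -1) and (-4, 6) with distance 7.0

The closest pair is (-4, -1) and (-4, 6) with Euclidean distance 7.0. For 4 points, brute-force pairwise comparison is shown above. For large n, the divide-and-conquer algorithm (sort by x, recurse on halves, check the dividing strip) achieves O(n log n).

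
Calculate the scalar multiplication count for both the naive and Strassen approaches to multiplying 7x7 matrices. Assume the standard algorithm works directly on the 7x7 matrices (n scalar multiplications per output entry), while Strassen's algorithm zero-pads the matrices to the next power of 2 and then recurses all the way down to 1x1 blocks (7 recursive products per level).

Matrix multiplication for 7x7 matrices:

Strassen's algorithm requires power-of-2 dimensions. Pad 7x7 to 8x8 (next power of 2).

Standard algorithm: 7^3 = 343 multiplications
Strassen's algorithm: 7^(log2(8)) = 7^3 = 343 multiplications
Savings: 343 - 343 = 0 multiplications

Standard: 343 multiplications (7^3). Strassen: 343 multiplications (7^3, after padding to 8x8). Strassen reduces 8 recursive multiplications to 7 at each level.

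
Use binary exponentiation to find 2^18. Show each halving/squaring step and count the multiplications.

Computing 2^18 by squaring (build up from 2^1; each line after the first costs one multiplication):

2^1 = 2
2^2 = (2^1)^2 = 2^2 = 4
2^4 = (2^2)^2 = 4^2 = 16
2^8 = (2^4)^2 = 16^2 = 256
2^9 = 2 * 2^8 = 2 * 256 = 512
2^18 = (2^9)^2 = 512^2 = 262144

Result: 262144
Multiplications needed: 5 (5 lines after 2^1)

2^18 = 262144. Using exponentiation by squaring, this requires 5 multiplications. The key idea: if the exponent is even, square the half-power; if odd, multiply by the base once.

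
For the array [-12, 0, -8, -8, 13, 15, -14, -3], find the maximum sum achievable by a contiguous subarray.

Using Kadane's algorithm on [-12, 0, -8, -8, 13, 15, -14, -3]:

Scanning through the array:
Position 1 (value 0): max_ending_here = 0, max_so_far = 0
Position 2 (value -8): max_ending_here = -8, max_so_far = 0
Position 3 (value -8): max_ending_here = -8, max_so_far = 0
Position 4 (value 13): max_ending_here = 13, max_so_far = 13
Position 5 (value 15): max_ending_here = 28, max_so_far = 28
Position 6 (value -14): max_ending_here = 14, max_so_far = 28
Position 7 (value -3): max_ending_here = 11, max_so_far = 28

Maximum subarray: [13, 15]
Maximum sum: 28

The maximum subarray is [13, 15] with sum 28. This subarray runs from index 4 to index 5.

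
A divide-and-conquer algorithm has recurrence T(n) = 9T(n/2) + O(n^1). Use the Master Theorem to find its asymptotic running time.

Master Theorem for T(n) = 9T(n/2) + O(n^1):

a = 9, b = 2, c = 1
log_b(a) = log_2(9) = 3.1699

Case 1: c = 1 < log_2(9) = 3.1699
T(n) = O(n^(log_2 9))

For T(n) = 9T(n/2) + O(n^1): log_2(9) = 3.1699. This is Case 1 of the Master Theorem (c < log_b(a), work dominated by leaves), giving O(n^(log_2 9)).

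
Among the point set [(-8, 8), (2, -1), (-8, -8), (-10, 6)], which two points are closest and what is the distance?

Computing all pairwise distances among 4 points:

d((-8, 8), (2, -1)) = 13.4536
d((-8, 8), (-8, -8)) = 16.0
d((-8, 8), (-10, 6)) = 2.8284 <-- minimum
d((2, -1), (-8, -8)) = 12.2066
d((2, -1), (-10, 6)) = 13.8924
d((-8, -8), (-10, 6)) = 14.1421

Closest pair: (-8, 8) and (-10, 6) with distance 2.8284

The closest pair is (-8, 8) and (-10, 6) with Euclidean distance 2.8284. For 4 points, brute-force pairwise comparison is shown above. For large n, the divide-and-conquer algorithm (sort by x, recurse on halves, check the dividing strip) achieves O(n log n).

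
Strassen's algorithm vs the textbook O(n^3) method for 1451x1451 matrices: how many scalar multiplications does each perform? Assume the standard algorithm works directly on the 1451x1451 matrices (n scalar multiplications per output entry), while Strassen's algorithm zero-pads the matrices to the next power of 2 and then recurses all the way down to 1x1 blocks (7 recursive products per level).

Matrix multiplication for 1451x1451 matrices:

Strassen's algorithm requires power-of-2 dimensions. Pad 1451x1451 to 2048x2048 (next power of 2).

Standard algorithm: 1451^3 = 3054936851 multiplications
Strassen's algorithm: 7^(log2(2048)) = 7^11 = 1977326743 multiplications
Savings: 3054936851 - 1977326743 = 1077610108 multiplications

Standard: 3054936851 multiplications (1451^3). Strassen: 1977326743 multiplications (7^11, after padding to 2048x2048). Strassen reduces 8 recursive multiplications to 7 at each level.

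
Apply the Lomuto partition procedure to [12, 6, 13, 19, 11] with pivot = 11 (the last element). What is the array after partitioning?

Lomuto partition with pivot = 11:

Initial array: [12, 6, 13, 19, 11]

arr[0]=12 > 11: no swap
arr[1]=6 <= 11: swap with position 0, array becomes [6, 12, 13, 19, 11]
arr[2]=13 > 11: no swap
arr[3]=19 > 11: no swap

Place pivot at position 1: [6, 11, 13, 19, 12]
Pivot position: 1

After partitioning with pivot 11, the array becomes [6, 11, 13, 19, 12]. The pivot is placed at index 1. All elements to the left of the pivot are <= 11, and all elements to the right are > 11.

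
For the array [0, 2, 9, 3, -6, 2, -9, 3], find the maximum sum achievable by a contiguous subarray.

Using Kadane's algorithm on [0, 2, 9, 3, -6, 2, -9, 3]:

Scanning through the array:
Position 1 (value 2): max_ending_here = 2, max_so_far = 2
Position 2 (value 9): max_ending_here = 11, max_so_far = 11
Position 3 (value 3): max_ending_here = 14, max_so_far = 14
Position 4 (value -6): max_ending_here = 8, max_so_far = 14
Position 5 (value 2): max_ending_here = 10, max_so_far = 14
Position 6 (value -9): max_ending_here = 1, max_so_far = 14
Position 7 (value 3): max_ending_here = 4, max_so_far = 14

Maximum subarray: [0, 2, 9, 3]
Maximum sum: 14

The maximum subarray is [0, 2, 9, 3] with sum 14. This subarray runs from index 0 to index 3.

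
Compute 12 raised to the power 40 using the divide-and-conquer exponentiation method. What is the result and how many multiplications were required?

Computing 12^40 by squaring (build up from 12^1; each line after the first costs one multiplication):

12^1 = 12
12^2 = (12^1)^2 = 12^2 = 144
12^4 = (12^2)^2 = 144^2 = 20736
12^5 = 12 * 12^4 = 12 * 20736 = 248832
12^10 = (12^5)^2 = 248832^2 = 61917364224
12^20 = (12^10)^2 = 61917364224^2 = 3833759992447475122176
12^40 = (12^20)^2 = 3833759992447475122176^2 = 14697715679690864505827555550150426126974976

Result: 14697715679690864505827555550150426126974976
Multiplications needed: 6 (6 lines after 12^1)

12^40 = 14697715679690864505827555550150426126974976. Using exponentiation by squaring, this requires 6 multiplications. The key idea: if the exponent is even, square the half-power; if odd, multiply by the base once.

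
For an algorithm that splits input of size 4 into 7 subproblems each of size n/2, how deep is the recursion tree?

For divide and conquer with division factor 2:

Problem sizes at each level:
Level 0: 4
Level 1: 2
Level 2: 1

The root is level 0 and the size-1 base case is level 2 (the tree spans levels 0 through 2, i.e. 3 levels counting the root), so the depth is the number of divisions: log_2(4) = 2

The recursion tree depth is log_2(4) = 2. At each level, the problem size is divided by 2, so it takes 2 divisions to reduce to a base case of size 1. The algorithm makes 7 recursive calls at each level.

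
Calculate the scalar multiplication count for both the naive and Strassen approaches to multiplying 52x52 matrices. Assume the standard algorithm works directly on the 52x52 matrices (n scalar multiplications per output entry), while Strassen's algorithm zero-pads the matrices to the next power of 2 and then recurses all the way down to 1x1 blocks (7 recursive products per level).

Matrix multiplication for 52x52 matrices:

Strassen's algorithm requires power-of-2 dimensions. Pad 52x52 to 64x64 (next power of 2).

Standard algorithm: 52^3 = 140608 multiplications
Strassen's algorithm: 7^(log2(64)) = 7^6 = 117649 multiplications
Savings: 140608 - 117649 = 22959 multiplications

Standard: 140608 multiplications (52^3). Strassen: 117649 multiplications (7^6, after padding to 64x64). Strassen reduces 8 recursive multiplications to 7 at each level.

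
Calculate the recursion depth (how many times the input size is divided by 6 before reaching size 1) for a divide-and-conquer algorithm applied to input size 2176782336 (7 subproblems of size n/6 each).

For divide and conquer with division factor 6:

Problem sizes at each level:
Level 0: 2176782336
Level 1: 362797056
Level 2: 60466176
Level 3: 10077696
Level 4: 1679616
Level 5: 279936
Level 6: 46656
Level 7: 7776
Level 8: 1296
Level 9: 216
Level 10: 36
Level 11: 6
Level 12: 1

The root is level 0 and the size-1 base case is level 12 (the tree spans levels 0 through 12, i.e. 13 levels counting the root), so the depth is the number of divisions: log_6(2176782336) = 12

The recursion tree depth is log_6(2176782336) = 12. At each level, the problem size is divided by 6, so it takes 12 divisions to reduce to a base case of size 1. The algorithm makes 7 recursive calls at each level.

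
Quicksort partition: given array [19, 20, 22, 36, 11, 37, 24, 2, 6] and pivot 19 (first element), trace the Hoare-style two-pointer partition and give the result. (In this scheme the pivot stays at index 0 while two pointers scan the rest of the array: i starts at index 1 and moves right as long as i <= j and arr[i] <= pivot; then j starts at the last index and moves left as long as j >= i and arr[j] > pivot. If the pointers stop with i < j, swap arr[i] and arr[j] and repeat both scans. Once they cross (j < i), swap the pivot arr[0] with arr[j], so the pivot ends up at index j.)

Hoare-style two-pointer partition with pivot = 19:

Initial array: [19, 20, 22, 36, 11, 37, 24, 2, 6]

Pointers start at i = 1, j = 8.
i stops at index 1 (arr[1]=20 > 19), j stops at index 8 (arr[8]=6 <= 19): swap arr[1] and arr[8], array becomes [19, 6, 22, 36, 11, 37, 24, 2, 20]
i stops at index 2 (arr[2]=22 > 19), j stops at index 7 (arr[7]=2 <= 19): swap arr[2] and arr[7], array becomes [19, 6, 2, 36, 11, 37, 24, 22, 20]
i stops at index 3 (arr[3]=36 > 19), j stops at index 4 (arr[4]=11 <= 19): swap arr[3] and arr[4], array becomes [19, 6, 2, 11, 36, 37, 24, 22, 20]
i ends at 4, j ends at 3: the pointers have crossed (j < i), so scanning stops.

Swap pivot arr[0] with arr[3] to place pivot at position 3: [11, 6, 2, 19, 36, 37, 24, 22, 20]
Pivot position: 3

After partitioning with pivot 19, the array becomes [11, 6, 2, 19, 36, 37, 24, 22, 20]. The pivot is placed at index 3. All elements to the left of the pivot are <= 19, and all elements to the right are > 19.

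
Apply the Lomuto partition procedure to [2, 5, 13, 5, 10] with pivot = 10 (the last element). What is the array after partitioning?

Lomuto partition with pivot = 10:

Initial array: [2, 5, 13, 5, 10]

arr[0]=2 <= 10: swap with position 0, array becomes [2, 5, 13, 5, 10]
arr[1]=5 <= 10: swap with position 1, array becomes [2, 5, 13, 5, 10]
arr[2]=13 > 10: no swap
arr[3]=5 <= 10: swap with position 2, array becomes [2, 5, 5, 13, 10]

Place pivot at position 3: [2, 5, 5, 10, 13]
Pivot position: 3

After partitioning with pivot 10, the array becomes [2, 5, 5, 10, 13]. The pivot is placed at index 3. All elements to the left of the pivot are <= 10, and all elements to the right are > 10.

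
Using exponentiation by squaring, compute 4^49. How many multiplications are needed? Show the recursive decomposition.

Computing 4^49 by squaring (build up from 4^1; each line after the first costs one multiplication):

4^1 = 4
4^2 = (4^1)^2 = 4^2 = 16
4^3 = 4 * 4^2 = 4 * 16 = 64
4^6 = (4^3)^2 = 64^2 = 4096
4^12 = (4^6)^2 = 4096^2 = 16777216
4^24 = (4^12)^2 = 16777216^2 = 281474976710656
4^48 = (4^24)^2 = 281474976710656^2 = 79228162514264337593543950336
4^49 = 4 * 4^48 = 4 * 79228162514264337593543950336 = 316912650057057350374175801344

Result: 316912650057057350374175801344
Multiplications needed: 7 (7 lines after 4^1)

4^49 = 316912650057057350374175801344. Using exponentiation by squaring, this requires 7 multiplications. The key idea: if the exponent is even, square the half-power; if odd, multiply by the base once.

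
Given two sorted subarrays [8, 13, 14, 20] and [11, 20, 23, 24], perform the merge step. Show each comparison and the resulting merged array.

Merging process:

Compare 8 vs 11: take 8 from left. Merged: [8]
Compare 13 vs 11: take 11 from right. Merged: [8, 11]
Compare 13 vs 20: take 13 from left. Merged: [8, 11, 13]
Compare 14 vs 20: take 14 from left. Merged: [8, 11, 13, 14]
Compare 20 vs 20: take 20 from left. Merged: [8, 11, 13, 14, 20]
Append remaining from right: [20, 23, 24]. Merged: [8, 11, 13, 14, 20, 20, 23, 24]

Final merged array: [8, 11, 13, 14, 20, 20, 23, 24]
Total comparisons: 5

The merged array is [8, 11, 13, 14, 20, 20, 23, 24], requiring 5 comparisons. The merge step runs in O(n) time where n is the total number of elements.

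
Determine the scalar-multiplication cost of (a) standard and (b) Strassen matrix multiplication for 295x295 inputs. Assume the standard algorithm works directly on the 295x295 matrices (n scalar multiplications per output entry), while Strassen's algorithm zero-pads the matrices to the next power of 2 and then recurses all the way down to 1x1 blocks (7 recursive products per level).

Matrix multiplication for 295x295 matrices:

Strassen's algorithm requires power-of-2 dimensions. Pad 295x295 to 512x512 (next power of 2).

Standard algorithm: 295^3 = 25672375 multiplications
Strassen's algorithm: 7^(log2(512)) = 7^9 = 40353607 multiplications
Difference: 25672375 - 40353607 = -14681232 (Strassen uses MORE here due to padding overhead — for small or just-over-power-of-2 n, padding can outweigh the per-level savings)

Standard: 25672375 multiplications (295^3). Strassen: 40353607 multiplications (7^9, after padding to 512x512). Strassen reduces 8 recursive multiplications to 7 at each level.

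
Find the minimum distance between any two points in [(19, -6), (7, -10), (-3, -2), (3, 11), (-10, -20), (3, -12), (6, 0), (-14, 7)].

Computing all pairwise distances among 8 points:

d((19, -6), (7, -10)) = 12.6491
d((19, -6), (-3, -2)) = 22.3607
d((19, -6), (3, 11)) = 23.3452
d((19, -6), (-10, -20)) = 32.2025
d((19, -6), (3, -12)) = 17.088
d((19, -6), (6, 0)) = 14.3178
d((19, -6), (-14, 7)) = 35.4683
d((7, -10), (-3, -2)) = 12.8062
d((7, -10), (3, 11)) = 21.3776
d((7, -10), (-10, -20)) = 19.7231
d((7, -10), (3, -12)) = 4.4721 <-- minimum
d((7, -10), (6, 0)) = 10.0499
d((7, -10), (-14, 7)) = 27.0185
d((-3, -2), (3, 11)) = 14.3178
d((-3, -2), (-10, -20)) = 19.3132
d((-3, -2), (3, -12)) = 11.6619
d((-3, -2), (6, 0)) = 9.2195
d((-3, -2), (-14, 7)) = 14.2127
d((3, 11), (-10, -20)) = 33.6155
d((3, 11), (3, -12)) = 23.0
d((3, 11), (6, 0)) = 11.4018
d((3, 11), (-14, 7)) = 17.4642
d((-10, -20), (3, -12)) = 15.2643
d((-10, -20), (6, 0)) = 25.6125
d((-10, -20), (-14, 7)) = 27.2947
d((3, -12), (6, 0)) = 12.3693
d((3, -12), (-14, 7)) = 25.4951
d((6, 0), (-14, 7)) = 21.1896

Closest pair: (7, -10) and (3, -12) with distance 4.4721

The closest pair is (7, -10) and (3, -12) with Euclidean distance 4.4721. For 8 points, brute-force pairwise comparison is shown above. For large n, the divide-and-conquer algorithm (sort by x, recurse on halves, check the dividing strip) achieves O(n log n).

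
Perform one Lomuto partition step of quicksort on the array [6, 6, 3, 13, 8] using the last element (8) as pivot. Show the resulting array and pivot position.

Lomuto partition with pivot = 8:

Initial array: [6, 6, 3, 13, 8]

arr[0]=6 <= 8: swap with position 0, array becomes [6, 6, 3, 13, 8]
arr[1]=6 <= 8: swap with position 1, array becomes [6, 6, 3, 13, 8]
arr[2]=3 <= 8: swap with position 2, array becomes [6, 6, 3, 13, 8]
arr[3]=13 > 8: no swap

Place pivot at position 3: [6, 6, 3, 8, 13]
Pivot position: 3

After partitioning with pivot 8, the array becomes [6, 6, 3, 8, 13]. The pivot is placed at index 3. All elements to the left of the pivot are <= 8, and all elements to the right are > 8.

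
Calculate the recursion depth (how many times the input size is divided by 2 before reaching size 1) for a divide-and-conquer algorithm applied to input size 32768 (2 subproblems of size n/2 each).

For divide and conquer with division factor 2:

Problem sizes at each level:
Level 0: 32768
Level 1: 16384
Level 2: 8192
Level 3: 4096
Level 4: 2048
Level 5: 1024
Level 6: 512
Level 7: 256
Level 8: 128
Level 9: 64
Level 10: 32
Level 11: 16
Level 12: 8
Level 13: 4
Level 14: 2
Level 15: 1

The root is level 0 and the size-1 base case is level 15 (the tree spans levels 0 through 15, i.e. 16 levels counting the root), so the depth is the number of divisions: log_2(32768) = 15

The recursion tree depth is log_2(32768) = 15. At each level, the problem size is divided by 2, so it takes 15 divisions to reduce to a base case of size 1. The algorithm makes 2 recursive calls at each level.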